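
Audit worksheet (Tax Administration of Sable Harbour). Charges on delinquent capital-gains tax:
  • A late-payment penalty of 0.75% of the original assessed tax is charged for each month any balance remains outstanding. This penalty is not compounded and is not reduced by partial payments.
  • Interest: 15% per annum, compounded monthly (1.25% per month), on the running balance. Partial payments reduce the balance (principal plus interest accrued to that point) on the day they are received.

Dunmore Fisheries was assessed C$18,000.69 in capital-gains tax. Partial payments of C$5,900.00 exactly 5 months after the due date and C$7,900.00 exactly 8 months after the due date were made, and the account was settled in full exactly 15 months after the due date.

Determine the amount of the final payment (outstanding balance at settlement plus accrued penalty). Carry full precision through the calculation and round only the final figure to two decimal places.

C$8,414.72

Balance at month 5: C$18,000.6900 × (1 + 0.0125)^5 = C$19,154.2130…
After C$5,900.00 payment: C$19,154.2130… − C$5,900.00 = C$13,254.2130…
Balance at month 8: C$13,254.2130… × (1 + 0.0125)^3 = C$13,757.4848…
After C$7,900.00 payment: C$13,757.4848… − C$7,900.00 = C$5,857.4848…
Balance at month 15: C$5,857.4848… × (1 + 0.0125)^7 = C$6,389.6400…
Penalty: 15 × 0.75% × C$18,000.69 = C$2,025.08…
Final settlement = outstanding balance + penalty = C$6,389.6400… + C$2,025.08… = C$8,414.72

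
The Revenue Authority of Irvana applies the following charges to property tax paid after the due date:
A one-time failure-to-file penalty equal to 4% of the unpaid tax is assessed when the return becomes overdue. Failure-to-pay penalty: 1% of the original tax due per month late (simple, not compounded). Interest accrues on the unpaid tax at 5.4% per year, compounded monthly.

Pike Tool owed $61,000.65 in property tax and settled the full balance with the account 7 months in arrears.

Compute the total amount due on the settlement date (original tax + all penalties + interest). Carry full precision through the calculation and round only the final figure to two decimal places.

$69,658.38

Failure-to-file penalty: 4% × $61,000.65 = $2,440.03…
Failure-to-pay penalty = 1% × $61,000.65 × 7 mo = $4,270.05…
Interest (5.4%/yr ÷ 12 = 0.45%/month): $61,000.65 × ((1 + 0.0045)^7 − 1) = $1,947.6564…
Total = $61,000.65 + $6,710.0715 + $1,947.6564… = $69,658.38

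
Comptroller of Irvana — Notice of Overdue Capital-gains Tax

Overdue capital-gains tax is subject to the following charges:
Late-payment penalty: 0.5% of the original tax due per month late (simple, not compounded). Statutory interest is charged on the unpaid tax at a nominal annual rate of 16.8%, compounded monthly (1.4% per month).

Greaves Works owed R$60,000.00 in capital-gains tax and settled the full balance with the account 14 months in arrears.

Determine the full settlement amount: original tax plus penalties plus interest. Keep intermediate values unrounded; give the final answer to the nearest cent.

Late-payment penalty: 14 × 0.5% × R$60,000.00 = R$4,200.00
Interest: R$60,000.00 × ((1 + 0.014)^14 − 1) = R$60,000.00 × 0.2148744… = R$12,892.4622…
Total = R$60,000.00 + R$4,200.0000 + R$12,892.4622… = R$77,092.46

R$77,092.46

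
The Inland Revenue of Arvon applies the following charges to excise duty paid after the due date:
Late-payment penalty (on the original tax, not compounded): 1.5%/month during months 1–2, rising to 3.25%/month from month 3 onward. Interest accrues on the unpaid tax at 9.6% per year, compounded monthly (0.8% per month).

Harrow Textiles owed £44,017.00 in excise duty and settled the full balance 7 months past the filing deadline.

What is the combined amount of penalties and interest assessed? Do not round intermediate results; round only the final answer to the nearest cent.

Penalty, months 1–2: 2 × 1.5% × £44,017.00 = £1,320.51
Penalty, months 3–7: 5 × 3.25% × £44,017.00 = £7,152.76…
Interest: £44,017.00 × ((1 + 0.008)^7 − 1) = £44,017.00 × 0.0573621… = £2,524.9060…
Penalties + interest = £8,473.2725 + £2,524.9060… = £10,998.18

£10,998.18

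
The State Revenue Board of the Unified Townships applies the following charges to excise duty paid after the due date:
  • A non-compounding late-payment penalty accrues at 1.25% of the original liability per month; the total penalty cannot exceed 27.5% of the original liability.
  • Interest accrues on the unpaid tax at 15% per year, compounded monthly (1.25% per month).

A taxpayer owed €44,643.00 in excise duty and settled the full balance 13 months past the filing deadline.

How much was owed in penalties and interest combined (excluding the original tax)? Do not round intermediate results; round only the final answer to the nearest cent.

€15,078.80

Penalty: 13 × 1.25% × €44,643.00 = €7,254.49… (below the 27.5% cap of €12,276.83…)
Interest: €44,643.00 × ((1 + 0.0125)^13 − 1) = €44,643.00 × 0.1752639… = €7,824.3085…
Penalties + interest = €7,254.4875 + €7,824.3085… = €15,078.80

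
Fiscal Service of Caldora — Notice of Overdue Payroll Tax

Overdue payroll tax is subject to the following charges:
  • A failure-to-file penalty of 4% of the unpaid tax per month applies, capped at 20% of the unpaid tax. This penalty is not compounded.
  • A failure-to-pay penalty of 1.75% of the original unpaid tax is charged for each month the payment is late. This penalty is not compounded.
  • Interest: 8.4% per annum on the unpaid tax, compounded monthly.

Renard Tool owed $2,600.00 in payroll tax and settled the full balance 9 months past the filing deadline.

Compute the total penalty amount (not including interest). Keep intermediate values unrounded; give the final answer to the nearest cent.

$929.50

Failure-to-file: 9 × 4% × $2,600.00 = $936.00, capped at 20% × $2,600.00 = $520.00
Failure-to-pay penalty = 1.75% × $2,600.00 × 9 mo = $409.50
Total penalty = $520.00 + $409.50 = $929.50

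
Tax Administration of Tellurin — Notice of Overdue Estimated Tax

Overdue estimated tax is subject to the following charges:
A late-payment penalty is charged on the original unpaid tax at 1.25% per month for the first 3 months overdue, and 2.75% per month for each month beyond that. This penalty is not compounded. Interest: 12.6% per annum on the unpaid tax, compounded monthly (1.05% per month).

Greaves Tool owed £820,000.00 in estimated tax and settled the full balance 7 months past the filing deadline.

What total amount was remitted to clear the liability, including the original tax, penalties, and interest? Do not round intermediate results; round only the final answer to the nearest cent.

Penalty, months 1–3: 3 × 1.25% × £820,000.00 = £30,750.00
Penalty, months 4–7: 4 × 2.75% × £820,000.00 = £90,200.00
Interest: £820,000.00 × ((1 + 0.0105)^7 − 1) = £820,000.00 × 0.0758562… = £62,202.0799…
Total = £820,000.00 + £120,950.0000 + £62,202.0799… = £1,003,152.08

£1,003,152.08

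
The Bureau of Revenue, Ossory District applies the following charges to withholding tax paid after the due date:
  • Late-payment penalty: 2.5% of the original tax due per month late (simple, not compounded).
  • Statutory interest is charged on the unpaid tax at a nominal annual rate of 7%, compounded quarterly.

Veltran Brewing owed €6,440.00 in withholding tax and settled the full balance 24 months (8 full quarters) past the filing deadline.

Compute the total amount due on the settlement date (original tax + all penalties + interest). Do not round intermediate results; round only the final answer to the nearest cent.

€11,262.80

Late-payment penalty: 24 × 2.5% × €6,440.00 = €3,864.00
Interest (7%/yr ÷ 4 = 1.75%/quarter): €6,440.00 × ((1 + 0.0175)^8 − 1) = €958.7987…
Total = €6,440.00 + €3,864.0000 + €958.7987… = €11,262.80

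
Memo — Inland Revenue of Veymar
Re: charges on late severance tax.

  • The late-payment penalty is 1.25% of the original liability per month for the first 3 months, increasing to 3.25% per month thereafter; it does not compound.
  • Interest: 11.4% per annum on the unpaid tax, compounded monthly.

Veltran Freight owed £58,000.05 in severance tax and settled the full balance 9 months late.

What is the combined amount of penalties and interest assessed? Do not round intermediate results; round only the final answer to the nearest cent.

Penalty, months 1–3: 3 × 1.25% × £58,000.05 = £2,175.00…
Penalty, months 4–9: 6 × 3.25% × £58,000.05 = £11,310.01…
Interest (11.4%/yr ÷ 12 = 0.95%/month): £58,000.05 × ((1 + 0.0095)^9 − 1) = £5,151.6837…
Penalties + interest = £13,485.0116… + £5,151.6837… = £18,636.70

£18,636.70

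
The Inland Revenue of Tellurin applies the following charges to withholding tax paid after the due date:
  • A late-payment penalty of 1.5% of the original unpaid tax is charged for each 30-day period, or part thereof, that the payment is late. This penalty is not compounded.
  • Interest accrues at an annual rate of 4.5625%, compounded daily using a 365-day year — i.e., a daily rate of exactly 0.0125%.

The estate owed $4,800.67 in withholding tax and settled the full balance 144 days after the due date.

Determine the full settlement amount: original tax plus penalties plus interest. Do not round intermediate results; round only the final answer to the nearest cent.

$5,247.91

Penalty periods: ⌈144/30⌉ = 5; penalty = 5 × 1.5% × $4,800.67 = $360.05…
Interest: $4,800.67 × ((1 + 0.000125)^144 − 1) = $4,800.67 × 0.01816183… = $87.1890…
Total = $4,800.67 + $360.0503… + $87.1890… = $5,247.91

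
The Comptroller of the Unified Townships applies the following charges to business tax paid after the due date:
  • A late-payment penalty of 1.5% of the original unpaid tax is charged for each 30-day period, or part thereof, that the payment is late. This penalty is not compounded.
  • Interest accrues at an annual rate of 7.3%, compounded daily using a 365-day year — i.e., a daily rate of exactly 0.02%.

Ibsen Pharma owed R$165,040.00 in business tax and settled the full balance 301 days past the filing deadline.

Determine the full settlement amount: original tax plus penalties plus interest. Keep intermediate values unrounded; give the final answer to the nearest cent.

Penalty periods: ⌈301/30⌉ = 11; penalty = 11 × 1.5% × R$165,040.00 = R$27,231.60
Interest: R$165,040.00 × ((1 + 0.0002)^301 − 1) = R$165,040.00 × 0.06204254… = R$10,239.5012…
Total = R$165,040.00 + R$27,231.6000 + R$10,239.5012… = R$202,511.10

R$202,511.10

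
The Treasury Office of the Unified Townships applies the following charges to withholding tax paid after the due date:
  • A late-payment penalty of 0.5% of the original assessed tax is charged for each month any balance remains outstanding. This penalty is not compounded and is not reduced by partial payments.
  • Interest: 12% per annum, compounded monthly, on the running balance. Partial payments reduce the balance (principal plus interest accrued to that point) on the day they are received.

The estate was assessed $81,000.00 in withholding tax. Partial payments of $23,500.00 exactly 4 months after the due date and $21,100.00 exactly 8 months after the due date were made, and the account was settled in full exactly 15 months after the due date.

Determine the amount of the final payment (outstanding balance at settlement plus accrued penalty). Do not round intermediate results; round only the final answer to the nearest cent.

$51,273.22

Monthly rate = 12% ÷ 12 = 1%
Balance at month 4: $81,000.0000 × (1 + 0.01)^4 = $84,288.9248…
After $23,500.00 payment: $84,288.9248… − $23,500.00 = $60,788.9248…
Balance at month 8: $60,788.9248… × (1 + 0.01)^4 = $63,257.1989…
After $21,100.00 payment: $63,257.1989… − $21,100.00 = $42,157.1989…
Balance at month 15: $42,157.1989… × (1 + 0.01)^7 = $45,198.2233…
Penalty: 15 × 0.5% × $81,000.00 = $6,075.00
Final settlement = outstanding balance + penalty = $45,198.2233… + $6,075.00 = $51,273.22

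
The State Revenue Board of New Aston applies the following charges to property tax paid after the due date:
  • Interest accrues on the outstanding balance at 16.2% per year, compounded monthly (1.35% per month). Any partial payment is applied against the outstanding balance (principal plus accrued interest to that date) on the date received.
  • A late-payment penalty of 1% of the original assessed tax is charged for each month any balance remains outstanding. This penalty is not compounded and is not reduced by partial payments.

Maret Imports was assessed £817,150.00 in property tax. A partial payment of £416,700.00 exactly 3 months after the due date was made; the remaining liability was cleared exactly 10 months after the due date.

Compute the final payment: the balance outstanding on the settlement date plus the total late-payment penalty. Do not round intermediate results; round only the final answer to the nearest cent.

Balance at month 3: £817,150.0000 × (1 + 0.0135)^3 = £850,693.3623…
After £416,700.00 payment: £850,693.3623… − £416,700.00 = £433,993.3623…
Balance at month 10: £433,993.3623… × (1 + 0.0135)^7 = £476,704.6172…
Penalty: 10 × 1% × £817,150.00 = £81,715.00
Final settlement = outstanding balance + penalty = £476,704.6172… + £81,715.00 = £558,419.62

£558,419.62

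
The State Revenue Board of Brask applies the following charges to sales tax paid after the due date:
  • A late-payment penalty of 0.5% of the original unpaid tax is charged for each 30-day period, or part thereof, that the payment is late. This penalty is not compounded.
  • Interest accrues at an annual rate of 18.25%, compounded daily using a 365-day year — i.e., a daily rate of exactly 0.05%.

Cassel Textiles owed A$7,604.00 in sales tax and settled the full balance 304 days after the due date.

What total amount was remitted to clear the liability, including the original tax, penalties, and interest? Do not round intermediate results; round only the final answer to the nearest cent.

A$9,270.16

Penalty periods: ⌈304/30⌉ = 11; penalty = 11 × 0.5% × A$7,604.00 = A$418.22
Interest: A$7,604.00 × ((1 + 0.0005)^304 − 1) = A$7,604.00 × 0.16411601… = A$1,247.9382…
Total = A$7,604.00 + A$418.2200 + A$1,247.9382… = A$9,270.16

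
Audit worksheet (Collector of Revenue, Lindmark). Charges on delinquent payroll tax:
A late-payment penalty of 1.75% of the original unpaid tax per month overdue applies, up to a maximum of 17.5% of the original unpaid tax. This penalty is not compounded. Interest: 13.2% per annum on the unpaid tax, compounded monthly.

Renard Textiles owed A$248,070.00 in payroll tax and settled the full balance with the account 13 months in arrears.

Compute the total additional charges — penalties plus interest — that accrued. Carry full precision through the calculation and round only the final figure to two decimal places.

Penalty (uncapped): 13 × 1.75% × A$248,070.00 = A$56,435.93…; cap = 17.5% × A$248,070.00 = A$43,412.25 → penalty = A$43,412.25
Interest (13.2%/yr ÷ 12 = 1.1%/month): A$248,070.00 × ((1 + 0.011)^13 − 1) = A$37,912.3755…
Penalties + interest = A$43,412.2500 + A$37,912.3755… = A$81,324.63

A$81,324.63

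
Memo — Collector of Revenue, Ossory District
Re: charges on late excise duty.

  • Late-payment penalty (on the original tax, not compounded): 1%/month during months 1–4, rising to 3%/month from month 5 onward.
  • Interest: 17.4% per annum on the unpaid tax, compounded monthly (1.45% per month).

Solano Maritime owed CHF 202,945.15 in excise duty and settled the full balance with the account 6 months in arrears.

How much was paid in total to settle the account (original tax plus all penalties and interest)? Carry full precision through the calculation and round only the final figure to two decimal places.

Penalty, months 1–4: 4 × 1% × CHF 202,945.15 = CHF 8,117.81…
Penalty, months 5–6: 2 × 3% × CHF 202,945.15 = CHF 12,176.71…
Interest: CHF 202,945.15 × ((1 + 0.0145)^6 − 1) = CHF 202,945.15 × 0.0902154… = CHF 18,308.7757…
Total = CHF 202,945.15 + CHF 20,294.5150 + CHF 18,308.7757… = CHF 241,548.44

CHF 241,548.44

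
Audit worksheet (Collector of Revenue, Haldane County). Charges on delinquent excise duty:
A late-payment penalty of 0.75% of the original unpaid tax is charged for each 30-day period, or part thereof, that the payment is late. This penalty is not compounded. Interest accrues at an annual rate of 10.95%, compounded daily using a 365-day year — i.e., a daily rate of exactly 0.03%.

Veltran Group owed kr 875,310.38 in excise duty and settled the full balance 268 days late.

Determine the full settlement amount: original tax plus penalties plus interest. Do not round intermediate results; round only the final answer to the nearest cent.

Penalty periods: ⌈268/30⌉ = 9; penalty = 9 × 0.75% × kr 875,310.38 = kr 59,083.45…
Interest: kr 875,310.38 × ((1 + 0.0003)^268 − 1) = kr 875,310.38 × 0.08370740… = kr 73,269.9580…
Total = kr 875,310.38 + kr 59,083.4507… + kr 73,269.9580… = kr 1,007,663.79

kr 1,007,663.79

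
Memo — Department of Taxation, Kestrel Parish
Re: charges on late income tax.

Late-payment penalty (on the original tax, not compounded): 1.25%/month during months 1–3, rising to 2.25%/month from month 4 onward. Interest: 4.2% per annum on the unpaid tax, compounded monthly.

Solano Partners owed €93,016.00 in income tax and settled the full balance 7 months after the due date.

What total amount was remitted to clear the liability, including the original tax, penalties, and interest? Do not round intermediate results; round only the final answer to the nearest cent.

Penalty, months 1–3: 3 × 1.25% × €93,016.00 = €3,488.10
Penalty, months 4–7: 4 × 2.25% × €93,016.00 = €8,371.44
Interest (4.2%/yr ÷ 12 = 0.35%/month): €93,016.00 × ((1 + 0.0035)^7 − 1) = €2,302.9604…
Total = €93,016.00 + €11,859.5400 + €2,302.9604… = €107,178.50

€107,178.50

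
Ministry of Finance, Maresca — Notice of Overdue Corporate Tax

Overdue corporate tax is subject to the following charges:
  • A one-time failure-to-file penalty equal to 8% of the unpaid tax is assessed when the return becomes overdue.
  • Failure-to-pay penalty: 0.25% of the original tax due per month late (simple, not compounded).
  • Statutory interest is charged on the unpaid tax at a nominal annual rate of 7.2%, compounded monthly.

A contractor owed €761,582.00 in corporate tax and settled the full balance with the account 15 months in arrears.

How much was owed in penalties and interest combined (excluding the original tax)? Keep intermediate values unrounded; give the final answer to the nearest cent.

€160,983.26

Failure-to-file penalty: 8% × €761,582.00 = €60,926.56
Failure-to-pay penalty = 0.25% × €761,582.00 × 15 mo = €28,559.33…
Interest (7.2%/yr ÷ 12 = 0.6%/month): €761,582.00 × ((1 + 0.006)^15 − 1) = €71,497.3735…
Penalties + interest = €89,485.8850 + €71,497.3735… = €160,983.26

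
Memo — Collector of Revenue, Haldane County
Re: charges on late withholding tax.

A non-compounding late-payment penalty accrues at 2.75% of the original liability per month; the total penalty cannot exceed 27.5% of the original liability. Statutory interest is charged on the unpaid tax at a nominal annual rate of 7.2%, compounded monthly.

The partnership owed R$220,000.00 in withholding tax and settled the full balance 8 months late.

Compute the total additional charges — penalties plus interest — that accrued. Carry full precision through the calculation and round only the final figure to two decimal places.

Penalty: 8 × 2.75% × R$220,000.00 = R$48,400.00 (below the 27.5% cap of R$60,500.00)
Interest (7.2%/yr ÷ 12 = 0.6%/month): R$220,000.00 × ((1 + 0.006)^8 − 1) = R$10,784.4412…
Penalties + interest = R$48,400.0000 + R$10,784.4412… = R$59,184.44

R$59,184.44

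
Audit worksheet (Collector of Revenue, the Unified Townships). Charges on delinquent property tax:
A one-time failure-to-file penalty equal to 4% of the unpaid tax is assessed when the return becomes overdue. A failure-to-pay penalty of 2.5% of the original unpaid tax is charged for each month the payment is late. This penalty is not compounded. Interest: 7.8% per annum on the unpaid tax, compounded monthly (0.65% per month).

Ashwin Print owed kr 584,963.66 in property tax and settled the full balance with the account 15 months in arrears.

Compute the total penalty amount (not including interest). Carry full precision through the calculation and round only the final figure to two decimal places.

Failure-to-file penalty: 4% × kr 584,963.66 = kr 23,398.55…
Failure-to-pay penalty: 15 × 2.5% × kr 584,963.66 = kr 219,361.37…
Total penalty = kr 23,398.55… + kr 219,361.37… = kr 242,759.92

kr 242,759.92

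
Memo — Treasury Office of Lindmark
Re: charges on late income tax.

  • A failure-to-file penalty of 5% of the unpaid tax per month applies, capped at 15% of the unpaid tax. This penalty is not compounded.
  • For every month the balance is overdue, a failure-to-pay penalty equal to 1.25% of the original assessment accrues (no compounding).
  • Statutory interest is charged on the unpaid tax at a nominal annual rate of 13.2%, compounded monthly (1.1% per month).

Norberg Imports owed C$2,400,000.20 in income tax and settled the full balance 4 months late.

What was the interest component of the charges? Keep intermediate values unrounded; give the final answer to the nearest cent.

C$107,355.22

Interest: C$2,400,000.20 × ((1 + 0.011)^4 − 1) = C$2,400,000.20 × 0.0447313… = C$107,355.2217…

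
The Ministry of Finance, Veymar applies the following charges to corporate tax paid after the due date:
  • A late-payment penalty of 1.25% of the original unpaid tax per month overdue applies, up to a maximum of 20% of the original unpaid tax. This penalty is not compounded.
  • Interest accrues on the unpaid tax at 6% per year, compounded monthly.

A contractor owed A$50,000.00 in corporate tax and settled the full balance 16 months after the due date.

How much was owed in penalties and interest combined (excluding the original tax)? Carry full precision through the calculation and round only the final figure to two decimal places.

Penalty (uncapped): 16 × 1.25% × A$50,000.00 = A$10,000.00; cap = 20% × A$50,000.00 = A$10,000.00 → penalty = A$10,000.00
Interest (6%/yr ÷ 12 = 0.5%/month): A$50,000.00 × ((1 + 0.005)^16 − 1) = A$4,153.5576…
Penalties + interest = A$10,000.0000 + A$4,153.5576… = A$14,153.56

A$14,153.56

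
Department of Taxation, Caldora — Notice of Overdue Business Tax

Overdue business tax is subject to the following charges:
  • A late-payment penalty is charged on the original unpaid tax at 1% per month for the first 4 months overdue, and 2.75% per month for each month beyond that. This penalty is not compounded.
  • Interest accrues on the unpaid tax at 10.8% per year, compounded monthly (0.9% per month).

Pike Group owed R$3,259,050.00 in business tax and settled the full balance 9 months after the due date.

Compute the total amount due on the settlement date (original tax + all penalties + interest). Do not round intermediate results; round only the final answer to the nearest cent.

Penalty, months 1–4: 4 × 1% × R$3,259,050.00 = R$130,362.00
Penalty, months 5–9: 5 × 2.75% × R$3,259,050.00 = R$448,119.38…
Interest: R$3,259,050.00 × ((1 + 0.009)^9 − 1) = R$3,259,050.00 × 0.0839781… = R$273,688.7296…
Total = R$3,259,050.00 + R$578,481.3750 + R$273,688.7296… = R$4,111,220.10

R$4,111,220.10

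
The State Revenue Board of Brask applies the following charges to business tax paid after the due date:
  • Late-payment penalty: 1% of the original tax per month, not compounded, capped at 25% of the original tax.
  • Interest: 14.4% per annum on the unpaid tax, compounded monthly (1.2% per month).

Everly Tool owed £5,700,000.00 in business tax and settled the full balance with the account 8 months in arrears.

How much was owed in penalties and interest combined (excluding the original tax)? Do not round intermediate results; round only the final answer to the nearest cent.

£1,026,742.33

Penalty: 8 × 1% × £5,700,000.00 = £456,000.00 (below the 25% cap of £1,425,000.00)
Interest: £5,700,000.00 × ((1 + 0.012)^8 − 1) = £5,700,000.00 × 0.1001302… = £570,742.3312…
Penalties + interest = £456,000.0000 + £570,742.3312… = £1,026,742.33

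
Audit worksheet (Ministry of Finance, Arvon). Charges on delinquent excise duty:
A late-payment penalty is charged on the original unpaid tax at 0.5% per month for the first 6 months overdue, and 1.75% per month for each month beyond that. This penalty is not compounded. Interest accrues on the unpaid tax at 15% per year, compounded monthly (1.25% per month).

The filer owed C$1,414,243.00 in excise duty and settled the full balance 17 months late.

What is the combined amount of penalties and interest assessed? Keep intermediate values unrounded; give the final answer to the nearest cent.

Penalty, months 1–6: 6 × 0.5% × C$1,414,243.00 = C$42,427.29
Penalty, months 7–17: 11 × 1.75% × C$1,414,243.00 = C$272,241.78…
Interest: C$1,414,243.00 × ((1 + 0.0125)^17 − 1) = C$1,414,243.00 × 0.2351382… = C$332,542.5068…
Penalties + interest = C$314,669.0675 + C$332,542.5068… = C$647,211.57

C$647,211.57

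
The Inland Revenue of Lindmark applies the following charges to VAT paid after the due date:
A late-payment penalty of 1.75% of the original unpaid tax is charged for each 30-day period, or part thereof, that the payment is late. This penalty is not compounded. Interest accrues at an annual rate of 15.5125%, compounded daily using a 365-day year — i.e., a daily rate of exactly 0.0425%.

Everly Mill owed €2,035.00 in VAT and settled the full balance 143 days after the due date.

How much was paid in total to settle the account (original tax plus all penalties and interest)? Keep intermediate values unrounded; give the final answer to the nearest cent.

Penalty periods: ⌈143/30⌉ = 5; penalty = 5 × 1.75% × €2,035.00 = €178.06…
Interest: €2,035.00 × ((1 + 0.000425)^143 − 1) = €2,035.00 × 0.06264607… = €127.4848…
Total = €2,035.00 + €178.0625 + €127.4848… = €2,340.55

€2,340.55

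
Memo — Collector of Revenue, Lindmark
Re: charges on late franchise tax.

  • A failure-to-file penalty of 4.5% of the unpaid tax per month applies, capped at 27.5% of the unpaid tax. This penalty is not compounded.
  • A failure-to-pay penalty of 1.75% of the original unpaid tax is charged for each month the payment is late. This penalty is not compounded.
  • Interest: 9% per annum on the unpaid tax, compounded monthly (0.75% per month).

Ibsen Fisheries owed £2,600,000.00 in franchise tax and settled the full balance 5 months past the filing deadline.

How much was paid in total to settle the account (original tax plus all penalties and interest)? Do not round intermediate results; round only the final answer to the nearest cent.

Failure-to-file: 5 × 4.5% × £2,600,000.00 = £585,000.00 (under the 27.5% cap)
Failure-to-pay penalty: 5 × 1.75% × £2,600,000.00 = £227,500.00
Interest: £2,600,000.00 × ((1 + 0.0075)^5 − 1) = £2,600,000.00 × 0.0380667… = £98,973.5099…
Total = £2,600,000.00 + £812,500.0000 + £98,973.5099… = £3,511,473.51

£3,511,473.51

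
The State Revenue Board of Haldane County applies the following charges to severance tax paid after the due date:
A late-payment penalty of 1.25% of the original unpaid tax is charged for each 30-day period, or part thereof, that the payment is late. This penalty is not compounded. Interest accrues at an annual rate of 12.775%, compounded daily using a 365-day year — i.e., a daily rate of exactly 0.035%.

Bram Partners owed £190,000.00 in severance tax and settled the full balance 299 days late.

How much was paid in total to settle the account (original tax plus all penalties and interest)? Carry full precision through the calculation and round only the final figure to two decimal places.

£234,707.30

Penalty periods: ⌈299/30⌉ = 10; penalty = 10 × 1.25% × £190,000.00 = £23,750.00
Interest: £190,000.00 × ((1 + 0.00035)^299 − 1) = £190,000.00 × 0.11030160… = £20,957.3041…
Total = £190,000.00 + £23,750.0000 + £20,957.3041… = £234,707.30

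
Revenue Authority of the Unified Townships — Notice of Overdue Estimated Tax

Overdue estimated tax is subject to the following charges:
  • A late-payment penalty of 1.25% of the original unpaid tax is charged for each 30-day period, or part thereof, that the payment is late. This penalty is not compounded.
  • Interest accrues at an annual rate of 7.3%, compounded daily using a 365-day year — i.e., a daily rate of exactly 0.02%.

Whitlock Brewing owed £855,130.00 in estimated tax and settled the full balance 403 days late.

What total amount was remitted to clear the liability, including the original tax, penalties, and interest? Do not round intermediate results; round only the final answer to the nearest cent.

Penalty periods: ⌈403/30⌉ = 14; penalty = 14 × 1.25% × £855,130.00 = £149,647.75
Interest: £855,130.00 × ((1 + 0.0002)^403 − 1) = £855,130.00 × 0.08392850… = £71,769.7779…
Total = £855,130.00 + £149,647.7500 + £71,769.7779… = £1,076,547.53

£1,076,547.53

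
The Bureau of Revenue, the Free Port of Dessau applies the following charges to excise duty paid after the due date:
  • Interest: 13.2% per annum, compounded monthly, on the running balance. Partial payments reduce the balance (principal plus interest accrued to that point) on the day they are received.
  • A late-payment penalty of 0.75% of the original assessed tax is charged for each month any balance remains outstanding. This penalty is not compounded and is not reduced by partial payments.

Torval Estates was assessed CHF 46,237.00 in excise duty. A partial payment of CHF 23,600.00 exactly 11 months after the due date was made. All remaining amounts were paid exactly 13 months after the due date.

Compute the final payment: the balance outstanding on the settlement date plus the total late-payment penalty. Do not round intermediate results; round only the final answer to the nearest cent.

Monthly rate = 13.2% ÷ 12 = 1.1%
Balance at month 11: CHF 46,237.0000 × (1 + 0.011)^11 = CHF 52,149.7654…
After CHF 23,600.00 payment: CHF 52,149.7654… − CHF 23,600.00 = CHF 28,549.7654…
Balance at month 13: CHF 28,549.7654… × (1 + 0.011)^2 = CHF 29,181.3148…
Penalty: 13 × 0.75% × CHF 46,237.00 = CHF 4,508.11…
Final settlement = outstanding balance + penalty = CHF 29,181.3148… + CHF 4,508.11… = CHF 33,689.42

CHF 33,689.42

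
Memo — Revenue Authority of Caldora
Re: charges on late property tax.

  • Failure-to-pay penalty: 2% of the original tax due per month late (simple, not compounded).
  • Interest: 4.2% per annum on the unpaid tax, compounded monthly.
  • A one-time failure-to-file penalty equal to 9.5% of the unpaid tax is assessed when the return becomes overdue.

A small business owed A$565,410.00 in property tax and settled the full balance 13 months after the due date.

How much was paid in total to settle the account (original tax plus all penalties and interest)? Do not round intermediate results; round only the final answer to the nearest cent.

Failure-to-file penalty: 9.5% × A$565,410.00 = A$53,713.95
Failure-to-pay penalty = 2% × A$565,410.00 × 13 mo = A$147,006.60
Interest (4.2%/yr ÷ 12 = 0.35%/month): A$565,410.00 × ((1 + 0.0035)^13 − 1) = A$26,273.3985…
Total = A$565,410.00 + A$200,720.5500 + A$26,273.3985… = A$792,403.95

A$792,403.95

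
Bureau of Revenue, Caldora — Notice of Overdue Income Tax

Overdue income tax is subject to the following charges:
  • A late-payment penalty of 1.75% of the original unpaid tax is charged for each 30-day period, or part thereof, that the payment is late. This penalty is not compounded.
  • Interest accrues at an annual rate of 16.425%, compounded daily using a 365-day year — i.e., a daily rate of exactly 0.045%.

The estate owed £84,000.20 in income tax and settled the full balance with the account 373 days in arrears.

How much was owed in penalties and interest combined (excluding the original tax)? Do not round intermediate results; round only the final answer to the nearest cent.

Penalty periods: ⌈373/30⌉ = 13; penalty = 13 × 1.75% × £84,000.20 = £19,110.05…
Interest: £84,000.20 × ((1 + 0.00045)^373 − 1) = £84,000.20 × 0.18271453… = £15,348.0570…
Penalties + interest = £19,110.0455 + £15,348.0570… = £34,458.10

£34,458.10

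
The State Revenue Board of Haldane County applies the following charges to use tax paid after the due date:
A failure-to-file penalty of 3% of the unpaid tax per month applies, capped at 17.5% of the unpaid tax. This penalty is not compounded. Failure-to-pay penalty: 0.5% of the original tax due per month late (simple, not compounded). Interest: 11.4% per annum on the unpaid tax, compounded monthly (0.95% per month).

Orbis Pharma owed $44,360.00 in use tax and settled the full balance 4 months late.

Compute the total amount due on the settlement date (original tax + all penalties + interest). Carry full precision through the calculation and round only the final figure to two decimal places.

Failure-to-file: 4 × 3% × $44,360.00 = $5,323.20 (under the 17.5% cap)
Failure-to-pay penalty = 0.5% × $44,360.00 × 4 mo = $887.20
Interest: $44,360.00 × ((1 + 0.0095)^4 − 1) = $44,360.00 × 0.0385449… = $1,709.8534…
Total = $44,360.00 + $6,210.4000 + $1,709.8534… = $52,280.25

$52,280.25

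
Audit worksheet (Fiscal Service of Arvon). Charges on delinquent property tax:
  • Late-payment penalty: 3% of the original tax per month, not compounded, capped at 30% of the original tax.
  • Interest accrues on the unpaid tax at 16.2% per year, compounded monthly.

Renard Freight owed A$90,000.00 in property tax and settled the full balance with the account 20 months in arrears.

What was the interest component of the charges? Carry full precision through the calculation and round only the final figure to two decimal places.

Interest (16.2%/yr ÷ 12 = 1.35%/month): A$90,000.00 × ((1 + 0.0135)^20 − 1) = A$27,684.0403…

A$27,684.04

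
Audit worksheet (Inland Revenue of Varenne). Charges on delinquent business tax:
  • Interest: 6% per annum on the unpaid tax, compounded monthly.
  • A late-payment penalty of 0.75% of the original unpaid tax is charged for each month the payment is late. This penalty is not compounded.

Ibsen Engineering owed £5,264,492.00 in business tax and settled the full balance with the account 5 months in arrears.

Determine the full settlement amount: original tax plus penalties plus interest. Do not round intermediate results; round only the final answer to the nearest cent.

£5,594,845.47

Late-payment penalty = 0.75% × £5,264,492.00 × 5 mo = £197,418.45
Interest (6%/yr ÷ 12 = 0.5%/month): £5,264,492.00 × ((1 + 0.005)^5 − 1) = £132,935.0201…
Total = £5,264,492.00 + £197,418.4500 + £132,935.0201… = £5,594,845.47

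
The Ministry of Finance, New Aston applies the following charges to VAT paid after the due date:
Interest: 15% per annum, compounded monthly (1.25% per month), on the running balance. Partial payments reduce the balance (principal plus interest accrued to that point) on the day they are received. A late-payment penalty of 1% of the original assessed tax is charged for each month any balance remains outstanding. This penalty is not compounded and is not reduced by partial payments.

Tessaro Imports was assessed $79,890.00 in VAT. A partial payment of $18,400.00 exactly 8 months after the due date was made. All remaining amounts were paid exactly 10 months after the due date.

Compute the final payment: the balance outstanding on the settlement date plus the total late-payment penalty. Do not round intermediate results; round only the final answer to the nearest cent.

Balance at month 8: $79,890.0000 × (1 + 0.0125)^8 = $88,237.3946…
After $18,400.00 payment: $88,237.3946… − $18,400.00 = $69,837.3946…
Balance at month 10: $69,837.3946… × (1 + 0.0125)^2 = $71,594.2416…
Penalty: 10 × 1% × $79,890.00 = $7,989.00
Final settlement = outstanding balance + penalty = $71,594.2416… + $7,989.00 = $79,583.24

$79,583.24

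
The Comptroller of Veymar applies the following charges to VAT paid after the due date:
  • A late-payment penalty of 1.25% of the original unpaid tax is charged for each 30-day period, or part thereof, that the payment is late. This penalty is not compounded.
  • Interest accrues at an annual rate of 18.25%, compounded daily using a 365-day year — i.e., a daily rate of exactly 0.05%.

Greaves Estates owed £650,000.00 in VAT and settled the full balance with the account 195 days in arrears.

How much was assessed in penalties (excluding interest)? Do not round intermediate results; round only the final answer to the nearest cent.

£56,875.00

Penalty periods: ⌈195/30⌉ = 7; penalty = 7 × 1.25% × £650,000.00 = £56,875.00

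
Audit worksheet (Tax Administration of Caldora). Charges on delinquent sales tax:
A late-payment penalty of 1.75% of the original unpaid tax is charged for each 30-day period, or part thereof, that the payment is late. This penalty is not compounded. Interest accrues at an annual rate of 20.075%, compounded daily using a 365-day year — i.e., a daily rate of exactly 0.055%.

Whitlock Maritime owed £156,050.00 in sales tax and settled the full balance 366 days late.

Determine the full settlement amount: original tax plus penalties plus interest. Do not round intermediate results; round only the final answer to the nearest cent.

£226,338.66

Penalty periods: ⌈366/30⌉ = 13; penalty = 13 × 1.75% × £156,050.00 = £35,501.38…
Interest: £156,050.00 × ((1 + 0.00055)^366 − 1) = £156,050.00 × 0.22292394… = £34,787.2807…
Total = £156,050.00 + £35,501.3750 + £34,787.2807… = £226,338.66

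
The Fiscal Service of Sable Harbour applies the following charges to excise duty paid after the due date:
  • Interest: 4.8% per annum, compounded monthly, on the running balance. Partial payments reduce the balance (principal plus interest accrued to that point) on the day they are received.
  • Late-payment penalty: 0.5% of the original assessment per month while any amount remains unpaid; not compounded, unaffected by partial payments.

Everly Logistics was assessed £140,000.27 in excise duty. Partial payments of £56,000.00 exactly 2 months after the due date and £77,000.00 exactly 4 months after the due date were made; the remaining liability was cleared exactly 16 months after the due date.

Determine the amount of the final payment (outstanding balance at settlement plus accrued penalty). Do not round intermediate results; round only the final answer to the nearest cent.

Monthly rate = 4.8% ÷ 12 = 0.4%
Balance at month 2: £140,000.2700 × (1 + 0.004)^2 = £141,122.5122…
After £56,000.00 payment: £141,122.5122… − £56,000.00 = £85,122.5122…
Balance at month 4: £85,122.5122… × (1 + 0.004)^2 = £85,804.8542…
After £77,000.00 payment: £85,804.8542… − £77,000.00 = £8,804.8542…
Balance at month 16: £8,804.8542… × (1 + 0.004)^12 = £9,236.9102…
Penalty: 16 × 0.5% × £140,000.27 = £11,200.02…
Final settlement = outstanding balance + penalty = £9,236.9102… + £11,200.02… = £20,436.93

£20,436.93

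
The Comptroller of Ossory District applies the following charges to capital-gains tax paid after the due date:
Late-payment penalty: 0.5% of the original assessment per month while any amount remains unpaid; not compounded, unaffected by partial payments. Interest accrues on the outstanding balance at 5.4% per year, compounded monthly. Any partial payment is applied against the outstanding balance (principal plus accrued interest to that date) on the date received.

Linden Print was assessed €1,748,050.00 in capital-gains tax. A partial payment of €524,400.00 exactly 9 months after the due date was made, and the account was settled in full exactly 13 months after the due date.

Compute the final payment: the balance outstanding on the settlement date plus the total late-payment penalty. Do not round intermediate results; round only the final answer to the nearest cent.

€1,432,838.19

Monthly rate = 5.4% ÷ 12 = 0.45%
Balance at month 9: €1,748,050.0000 × (1 + 0.0045)^9 = €1,820,133.8246…
After €524,400.00 payment: €1,820,133.8246… − €524,400.00 = €1,295,733.8246…
Balance at month 13: €1,295,733.8246… × (1 + 0.0045)^4 = €1,319,214.9380…
Penalty: 13 × 0.5% × €1,748,050.00 = €113,623.25
Final settlement = outstanding balance + penalty = €1,319,214.9380… + €113,623.25 = €1,432,838.19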